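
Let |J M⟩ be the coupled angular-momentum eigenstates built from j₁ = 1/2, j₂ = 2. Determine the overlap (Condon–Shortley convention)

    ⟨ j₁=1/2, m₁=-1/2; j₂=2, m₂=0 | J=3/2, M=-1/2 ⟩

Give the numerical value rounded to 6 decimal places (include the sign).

triangle: 1!×0!×3!/5! = 6/120
(j±m)!: 0!×1!×2!×2!×1!×2! = 8
prefactor² = (2J+1)×Δ×N² = 8/5
  k=1: −1/(1!×0!×0!×1!×0!×2!) = -1/2
Σ = -1/2  ⇒  CG² = 8/5×(-1/2)² = 2/5
CG = −√(2/5) = -0.632456

-0.632456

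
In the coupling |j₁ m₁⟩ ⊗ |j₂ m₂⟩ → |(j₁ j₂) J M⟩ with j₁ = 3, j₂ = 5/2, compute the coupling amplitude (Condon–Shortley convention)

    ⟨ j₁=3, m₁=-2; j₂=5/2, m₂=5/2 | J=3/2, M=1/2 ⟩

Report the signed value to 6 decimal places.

+0.487950  (= +√(5/21))

triangle: 4!×2!×1!/8! = 48/40320
(j±m)!: 1!×5!×5!×0!×2!×1! = 28800
prefactor² = (2J+1)×Δ×N² = 960/7
  k=4: +1/(4!×0!×1!×1!×1!×0!) = 1/24
Σ = 1/24  ⇒  CG² = 960/7×1/24² = 5/21
CG = +√(5/21) = +0.487950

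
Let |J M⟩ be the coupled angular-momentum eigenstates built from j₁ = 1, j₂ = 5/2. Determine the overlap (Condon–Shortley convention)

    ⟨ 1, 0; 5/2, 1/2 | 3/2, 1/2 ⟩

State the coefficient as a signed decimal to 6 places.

√[4·2!0!3!/6! · 1!1!3!2!2!1!] = √(8/5)
  +(−1)^1/∏(1,1,0,2,0,1)! = -1/2  (running -1/2)
⟨..|..⟩ = √(8/5)·(-1/2) = -0.632456

-0.632456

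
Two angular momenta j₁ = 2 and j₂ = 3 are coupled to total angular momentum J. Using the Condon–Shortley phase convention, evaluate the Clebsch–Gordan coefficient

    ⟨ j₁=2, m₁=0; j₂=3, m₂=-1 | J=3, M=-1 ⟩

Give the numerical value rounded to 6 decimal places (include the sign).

-0.387298

√[7·2!2!4!/9! · 2!2!2!4!2!4!] = √(256/15)
  +(−1)^0/∏(0,2,2,2,0,2)! = 1/16  (running 1/16)
  +(−1)^1/∏(1,1,1,1,1,3)! = -1/6  (running -5/48)
  +(−1)^2/∏(2,0,0,0,2,4)! = 1/96  (running -3/32)
⟨..|..⟩ = √(256/15)·(-3/32) = -0.387298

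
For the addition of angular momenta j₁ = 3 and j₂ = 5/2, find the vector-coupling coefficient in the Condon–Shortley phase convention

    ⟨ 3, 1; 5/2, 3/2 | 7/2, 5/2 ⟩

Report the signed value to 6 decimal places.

triangle: 2!*4!*3!/10! = 288/3628800
(j±m)!: 4!*2!*4!*1!*6!*1! = 829440
prefactor² = (2J+1)*Δ*N² = 18432/35
  k=1: −1/(1!*1!*1!*3!*3!*0!) = -1/36
  k=2: +1/(2!*0!*0!*2!*4!*1!) = 1/96
Σ = -5/288  ⇒  CG² = 18432/35*(-5/288)² = 10/63
CG = −√(10/63) = -0.398410

−√(10/63) = -0.398410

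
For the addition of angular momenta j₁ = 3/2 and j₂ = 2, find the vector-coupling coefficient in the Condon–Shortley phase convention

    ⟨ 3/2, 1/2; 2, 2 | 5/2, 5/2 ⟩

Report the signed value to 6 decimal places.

-0.755929  (= −√(4/7))

√[6·1!2!3!/7! · 2!1!4!0!5!0!] = √(576/7)
  +(−1)^1/∏(1,0,0,3,2,0)! = -1/12  (running -1/12)
⟨..|..⟩ = √(576/7)·(-1/12) = -0.755929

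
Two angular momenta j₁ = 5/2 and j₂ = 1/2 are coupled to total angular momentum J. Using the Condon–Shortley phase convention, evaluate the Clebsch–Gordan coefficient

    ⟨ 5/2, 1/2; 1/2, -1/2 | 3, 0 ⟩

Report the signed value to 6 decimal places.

+√(1/2) ≈ +0.707107

triangle: 0!×5!×1!/7! = 120/5040
(j±m)!: 3!×2!×0!×1!×3!×3! = 432
prefactor² = (2J+1)×Δ×N² = 72
  k=0: +1/(0!×0!×2!×0!×3!×1!) = 1/12
Σ = 1/12  ⇒  CG² = 72×1/12² = 1/2
CG = +√(1/2) = +0.707107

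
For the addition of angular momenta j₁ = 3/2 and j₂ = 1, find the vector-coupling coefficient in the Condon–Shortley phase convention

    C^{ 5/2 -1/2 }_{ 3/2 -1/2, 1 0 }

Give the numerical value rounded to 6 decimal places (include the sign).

+0.774597  (= +√(3/5))

j₁+j₂−J=0  J+j₁−j₂=3  J−j₁+j₂=2  j₁+j₂+J+1=6
(j₁±m₁, j₂±m₂, J±M) = (1,2,1,1,2,3)
P² = 12/5
sum k=0..0:
  [0] +1/2 = 1/2
S = 1/2
C² = P²·S² = 3/5 ; C = +0.774597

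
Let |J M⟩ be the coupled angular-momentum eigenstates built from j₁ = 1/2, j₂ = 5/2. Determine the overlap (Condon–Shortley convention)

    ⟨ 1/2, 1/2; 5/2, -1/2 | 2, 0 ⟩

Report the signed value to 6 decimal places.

√[5·1!0!4!/6! · 1!0!2!3!2!2!] = √(8)
  +(−1)^0/∏(0,1,0,2,0,2)! = 1/4  (running 1/4)
⟨..|..⟩ = √(8)·(1/4) = +0.707107

+0.707107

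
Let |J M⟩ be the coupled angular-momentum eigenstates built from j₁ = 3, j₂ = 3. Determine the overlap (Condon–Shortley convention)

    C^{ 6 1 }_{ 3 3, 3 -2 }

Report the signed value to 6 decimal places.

+0.087039  (= +√(1/132))

triangle: 0!×6!×6!/13! = 518400/6227020800
(j±m)!: 6!×0!×1!×5!×7!×5! = 52254720000
prefactor² = (2J+1)×Δ×N² = 622080000/11
  k=0: +1/(0!×0!×0!×1!×6!×5!) = 1/86400
Σ = 1/86400  ⇒  CG² = 622080000/11×1/86400² = 1/132
CG = +√(1/132) = +0.087039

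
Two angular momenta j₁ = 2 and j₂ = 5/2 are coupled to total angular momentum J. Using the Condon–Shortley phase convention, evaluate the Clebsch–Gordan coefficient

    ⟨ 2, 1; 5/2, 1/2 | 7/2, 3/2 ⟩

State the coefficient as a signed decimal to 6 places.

triangle: 1!×3!×4!/9! = 144/362880
(j±m)!: 3!×1!×3!×2!×5!×2! = 17280
prefactor² = (2J+1)×Δ×N² = 384/7
  k=0: +1/(0!×1!×1!×3!×2!×1!) = 1/12
  k=1: −1/(1!×0!×0!×2!×3!×2!) = -1/24
Σ = 1/24  ⇒  CG² = 384/7×1/24² = 2/21
CG = +√(2/21) = +0.308607

+0.308607  (= +√(2/21))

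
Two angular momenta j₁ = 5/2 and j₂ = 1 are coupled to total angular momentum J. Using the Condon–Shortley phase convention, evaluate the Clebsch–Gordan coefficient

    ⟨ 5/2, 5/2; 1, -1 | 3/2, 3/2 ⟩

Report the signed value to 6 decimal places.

triangle: 2!·3!·0!/6! = 12/720
(j±m)!: 5!·0!·0!·2!·3!·0! = 1440
prefactor² = (2J+1)·Δ·N² = 96
  k=0: +1/(0!·2!·0!·0!·3!·0!) = 1/12
Σ = 1/12  ⇒  CG² = 96·1/12² = 2/3
CG = +√(2/3) = +0.816497

+0.816497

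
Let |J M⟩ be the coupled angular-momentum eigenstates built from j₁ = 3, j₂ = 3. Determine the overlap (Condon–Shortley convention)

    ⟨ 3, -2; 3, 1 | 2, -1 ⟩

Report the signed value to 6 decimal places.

triangle: 4!·2!·2!/9! = 96/362880
(j±m)!: 1!·5!·4!·2!·1!·3! = 34560
prefactor² = (2J+1)·Δ·N² = 320/7
  k=3: −1/(3!·1!·2!·1!·0!·1!) = -1/12
  k=4: +1/(4!·0!·1!·0!·1!·2!) = 1/48
Σ = -1/16  ⇒  CG² = 320/7·(-1/16)² = 5/28
CG = −√(5/28) = -0.422577

-0.422577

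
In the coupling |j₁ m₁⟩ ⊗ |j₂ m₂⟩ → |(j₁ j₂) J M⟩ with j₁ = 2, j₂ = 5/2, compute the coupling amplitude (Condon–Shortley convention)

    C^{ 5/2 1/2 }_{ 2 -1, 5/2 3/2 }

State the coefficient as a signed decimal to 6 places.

+√(6/35) ≈ +0.414039

triangle: 2!·2!·3!/8! = 24/40320
(j±m)!: 1!·3!·4!·1!·3!·2! = 1728
prefactor² = (2J+1)·Δ·N² = 216/35
  k=1: −1/(1!·1!·2!·3!·0!·0!) = -1/12
  k=2: +1/(2!·0!·1!·2!·1!·1!) = 1/4
Σ = 1/6  ⇒  CG² = 216/35·1/6² = 6/35
CG = +√(6/35) = +0.414039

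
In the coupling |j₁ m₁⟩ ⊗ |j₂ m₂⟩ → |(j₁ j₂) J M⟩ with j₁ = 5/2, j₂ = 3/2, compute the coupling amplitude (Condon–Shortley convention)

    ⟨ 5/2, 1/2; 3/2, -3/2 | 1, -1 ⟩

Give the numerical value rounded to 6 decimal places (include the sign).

j₁+j₂−J=3  J+j₁−j₂=2  J−j₁+j₂=0  j₁+j₂+J+1=6
(j₁±m₁, j₂±m₂, J±M) = (3,2,0,3,0,2)
P² = 36/5
sum k=0..0:
  [0] +1/12 = 1/12
S = 1/12
C² = P²·S² = 1/20 ; C = +0.223607

+√(1/20) ≈ +0.223607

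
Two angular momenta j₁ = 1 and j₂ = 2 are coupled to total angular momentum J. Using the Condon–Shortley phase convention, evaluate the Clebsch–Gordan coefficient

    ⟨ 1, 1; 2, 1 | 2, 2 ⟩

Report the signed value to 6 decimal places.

triangle: 1!×1!×3!/6! = 6/720
(j±m)!: 2!×0!×3!×1!×4!×0! = 288
prefactor² = (2J+1)×Δ×N² = 12
  k=0: +1/(0!×1!×0!×3!×1!×0!) = 1/6
Σ = 1/6  ⇒  CG² = 12×1/6² = 1/3
CG = +√(1/3) = +0.577350

+0.577350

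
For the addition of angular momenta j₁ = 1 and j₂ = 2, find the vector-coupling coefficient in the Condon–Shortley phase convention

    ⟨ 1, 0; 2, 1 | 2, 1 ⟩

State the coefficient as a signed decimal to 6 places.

-0.408248  (= −√(1/6))

√[5·1!1!3!/6! · 1!1!3!1!3!1!] = √(3/2)
  +(−1)^0/∏(0,1,1,3,0,0)! = 1/6  (running 1/6)
  +(−1)^1/∏(1,0,0,2,1,1)! = -1/2  (running -1/3)
⟨..|..⟩ = √(3/2)·(-1/3) = -0.408248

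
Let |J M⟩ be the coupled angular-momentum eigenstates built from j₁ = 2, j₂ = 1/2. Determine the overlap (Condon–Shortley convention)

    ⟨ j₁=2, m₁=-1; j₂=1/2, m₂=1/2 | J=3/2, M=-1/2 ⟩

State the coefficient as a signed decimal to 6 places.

−√(3/5) ≈ -0.774597

j₁+j₂−J=1  J+j₁−j₂=3  J−j₁+j₂=0  j₁+j₂+J+1=5
(j₁±m₁, j₂±m₂, J±M) = (1,3,1,0,1,2)
P² = 12/5
sum k=1..1:
  [1] −1/2 = -1/2
S = -1/2
C² = P²·S² = 3/5 ; C = -0.774597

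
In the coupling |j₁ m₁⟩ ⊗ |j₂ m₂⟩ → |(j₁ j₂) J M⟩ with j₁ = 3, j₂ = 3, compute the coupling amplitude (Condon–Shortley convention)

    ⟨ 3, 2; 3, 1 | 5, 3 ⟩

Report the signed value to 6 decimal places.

+√(1/6) = +0.408248

√[11·1!5!5!/12! · 5!1!4!2!8!2!] = √(153600)
  +(−1)^0/∏(0,1,1,4,4,1)! = 1/576  (running 1/576)
  +(−1)^1/∏(1,0,0,3,5,2)! = -1/1440  (running 1/960)
⟨..|..⟩ = √(153600)·(1/960) = +0.408248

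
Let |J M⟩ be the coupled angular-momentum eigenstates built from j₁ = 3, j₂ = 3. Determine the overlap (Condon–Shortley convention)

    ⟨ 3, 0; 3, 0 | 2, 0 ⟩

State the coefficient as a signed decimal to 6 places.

+0.436436  (= +√(4/21))

√[5·4!2!2!/9! · 3!3!3!3!2!2!] = √(48/7)
  +(−1)^1/∏(1,3,2,2,0,0)! = -1/24  (running -1/24)
  +(−1)^2/∏(2,2,1,1,1,1)! = 1/4  (running 5/24)
  +(−1)^3/∏(3,1,0,0,2,2)! = -1/24  (running 1/6)
⟨..|..⟩ = √(48/7)·(1/6) = +0.436436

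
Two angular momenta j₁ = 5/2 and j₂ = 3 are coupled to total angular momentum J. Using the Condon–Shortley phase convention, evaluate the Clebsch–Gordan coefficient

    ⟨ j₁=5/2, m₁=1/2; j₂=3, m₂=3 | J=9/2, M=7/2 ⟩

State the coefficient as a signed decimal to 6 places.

√[10·1!4!5!/11! · 3!2!6!0!8!1!] = √(2764800/11)
  +(−1)^1/∏(1,0,1,5,3,0)! = -1/720  (running -1/720)
⟨..|..⟩ = √(2764800/11)·(-1/720) = -0.696311

-0.696311  (= −√(16/33))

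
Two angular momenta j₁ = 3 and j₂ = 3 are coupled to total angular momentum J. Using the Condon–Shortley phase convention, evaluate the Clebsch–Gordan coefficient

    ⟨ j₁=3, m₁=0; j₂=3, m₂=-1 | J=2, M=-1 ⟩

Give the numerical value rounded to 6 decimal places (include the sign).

triangle: 4!·2!·2!/9! = 96/362880
(j±m)!: 3!·3!·2!·4!·1!·3! = 10368
prefactor² = (2J+1)·Δ·N² = 96/7
  k=1: −1/(1!·3!·2!·1!·0!·1!) = -1/12
  k=2: +1/(2!·2!·1!·0!·1!·2!) = 1/8
Σ = 1/24  ⇒  CG² = 96/7·1/24² = 1/42
CG = +√(1/42) = +0.154303

+√(1/42) ≈ +0.154303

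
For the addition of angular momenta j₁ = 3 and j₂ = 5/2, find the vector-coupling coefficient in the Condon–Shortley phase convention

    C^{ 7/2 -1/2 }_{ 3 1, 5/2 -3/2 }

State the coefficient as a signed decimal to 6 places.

+√(8/63) ≈ +0.356348

√[8·2!4!3!/10! · 4!2!1!4!3!4!] = √(18432/175)
  +(−1)^0/∏(0,2,2,1,2,2)! = 1/16  (running 1/16)
  +(−1)^1/∏(1,1,1,0,3,3)! = -1/36  (running 5/144)
⟨..|..⟩ = √(18432/175)·(5/144) = +0.356348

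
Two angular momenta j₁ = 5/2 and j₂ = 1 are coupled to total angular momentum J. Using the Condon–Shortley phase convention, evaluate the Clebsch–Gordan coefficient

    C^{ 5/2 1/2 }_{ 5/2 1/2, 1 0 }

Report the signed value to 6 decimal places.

j₁+j₂−J=1  J+j₁−j₂=4  J−j₁+j₂=1  j₁+j₂+J+1=7
(j₁±m₁, j₂±m₂, J±M) = (3,2,1,1,3,2)
P² = 144/35
sum k=0..1:
  [0] +1/4 = 1/4
  [1] −1/6 = -1/6
S = 1/12
C² = P²·S² = 1/35 ; C = +0.169031

+0.169031  (= +√(1/35))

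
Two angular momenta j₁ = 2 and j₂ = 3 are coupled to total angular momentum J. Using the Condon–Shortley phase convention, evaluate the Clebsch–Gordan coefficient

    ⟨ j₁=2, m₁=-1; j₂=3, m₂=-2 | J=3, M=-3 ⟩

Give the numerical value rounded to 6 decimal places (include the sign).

√[7·2!2!4!/9! · 1!3!1!5!0!6!] = √(960)
  +(−1)^1/∏(1,1,2,0,0,4)! = -1/48  (running -1/48)
⟨..|..⟩ = √(960)·(-1/48) = -0.645497

−√(5/12) ≈ -0.645497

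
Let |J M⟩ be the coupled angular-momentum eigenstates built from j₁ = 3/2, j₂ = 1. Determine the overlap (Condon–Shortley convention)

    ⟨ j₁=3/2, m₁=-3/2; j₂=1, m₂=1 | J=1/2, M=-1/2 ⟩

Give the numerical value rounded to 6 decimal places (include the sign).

+0.707107

j₁+j₂−J=2  J+j₁−j₂=1  J−j₁+j₂=0  j₁+j₂+J+1=4
(j₁±m₁, j₂±m₂, J±M) = (0,3,2,0,0,1)
P² = 2
sum k=2..2:
  [2] +1/2 = 1/2
S = 1/2
C² = P²·S² = 1/2 ; C = +0.707107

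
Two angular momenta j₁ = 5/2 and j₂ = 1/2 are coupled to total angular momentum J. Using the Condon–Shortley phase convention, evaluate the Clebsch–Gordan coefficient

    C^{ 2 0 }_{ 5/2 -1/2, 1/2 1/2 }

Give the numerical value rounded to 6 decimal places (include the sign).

√[5·1!4!0!/6! · 2!3!1!0!2!2!] = √(8)
  +(−1)^1/∏(1,0,2,0,2,0)! = -1/4  (running -1/4)
⟨..|..⟩ = √(8)·(-1/4) = -0.707107

-0.707107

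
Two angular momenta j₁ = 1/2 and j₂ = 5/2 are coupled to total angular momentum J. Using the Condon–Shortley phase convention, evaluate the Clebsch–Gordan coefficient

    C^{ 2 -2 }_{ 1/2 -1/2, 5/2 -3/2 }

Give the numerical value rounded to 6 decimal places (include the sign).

√[5·1!0!4!/6! · 0!1!1!4!0!4!] = √(96)
  +(−1)^1/∏(1,0,0,0,0,4)! = -1/24  (running -1/24)
⟨..|..⟩ = √(96)·(-1/24) = -0.408248

-0.408248  (= −√(1/6))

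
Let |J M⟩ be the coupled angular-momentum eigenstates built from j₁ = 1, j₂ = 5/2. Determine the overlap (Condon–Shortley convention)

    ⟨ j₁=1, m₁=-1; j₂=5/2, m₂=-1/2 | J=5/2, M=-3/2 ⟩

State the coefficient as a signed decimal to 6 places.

triangle: 1!*1!*4!/7! = 24/5040
(j±m)!: 0!*2!*2!*3!*1!*4! = 576
prefactor² = (2J+1)*Δ*N² = 576/35
  k=1: −1/(1!*0!*1!*1!*0!*3!) = -1/6
Σ = -1/6  ⇒  CG² = 576/35*(-1/6)² = 16/35
CG = −√(16/35) = -0.676123

−√(16/35) ≈ -0.676123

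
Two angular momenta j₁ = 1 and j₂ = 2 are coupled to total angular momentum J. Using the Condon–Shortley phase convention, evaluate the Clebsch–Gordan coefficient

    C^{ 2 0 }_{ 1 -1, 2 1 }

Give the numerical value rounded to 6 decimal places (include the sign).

-0.707107

√[5·1!1!3!/6! · 0!2!3!1!2!2!] = √(2)
  +(−1)^1/∏(1,0,1,2,0,1)! = -1/2  (running -1/2)
⟨..|..⟩ = √(2)·(-1/2) = -0.707107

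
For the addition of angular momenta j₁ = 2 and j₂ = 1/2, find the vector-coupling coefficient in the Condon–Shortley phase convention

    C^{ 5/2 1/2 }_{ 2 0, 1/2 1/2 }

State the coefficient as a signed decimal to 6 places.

j₁+j₂−J=0  J+j₁−j₂=4  J−j₁+j₂=1  j₁+j₂+J+1=6
(j₁±m₁, j₂±m₂, J±M) = (2,2,1,0,3,2)
P² = 48/5
sum k=0..0:
  [0] +1/4 = 1/4
S = 1/4
C² = P²·S² = 3/5 ; C = +0.774597

+0.774597  (= +√(3/5))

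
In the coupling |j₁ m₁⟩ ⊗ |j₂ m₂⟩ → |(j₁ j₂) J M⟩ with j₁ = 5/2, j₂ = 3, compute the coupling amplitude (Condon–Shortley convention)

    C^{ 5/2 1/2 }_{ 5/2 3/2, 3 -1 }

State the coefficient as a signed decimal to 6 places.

−√(1/35) ≈ -0.169031

triangle: 3!*2!*3!/9! = 72/362880
(j±m)!: 4!*1!*2!*4!*3!*2! = 13824
prefactor² = (2J+1)*Δ*N² = 576/35
  k=0: +1/(0!*3!*1!*2!*1!*1!) = 1/12
  k=1: −1/(1!*2!*0!*1!*2!*2!) = -1/8
Σ = -1/24  ⇒  CG² = 576/35*(-1/24)² = 1/35
CG = −√(1/35) = -0.169031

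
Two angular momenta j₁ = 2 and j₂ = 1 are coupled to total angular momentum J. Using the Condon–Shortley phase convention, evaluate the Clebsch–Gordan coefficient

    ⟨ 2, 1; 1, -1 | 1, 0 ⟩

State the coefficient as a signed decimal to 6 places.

+0.547723  (= +√(3/10))

√[3·2!2!0!/5! · 3!1!0!2!1!1!] = √(6/5)
  +(−1)^0/∏(0,2,1,0,1,0)! = 1/2  (running 1/2)
⟨..|..⟩ = √(6/5)·(1/2) = +0.547723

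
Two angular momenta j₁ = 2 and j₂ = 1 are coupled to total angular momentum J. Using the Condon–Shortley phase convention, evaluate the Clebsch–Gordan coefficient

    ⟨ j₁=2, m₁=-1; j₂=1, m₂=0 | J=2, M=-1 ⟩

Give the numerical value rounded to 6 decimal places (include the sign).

-0.408248

triangle: 1!·3!·1!/6! = 6/720
(j±m)!: 1!·3!·1!·1!·1!·3! = 36
prefactor² = (2J+1)·Δ·N² = 3/2
  k=0: +1/(0!·1!·3!·1!·0!·0!) = 1/6
  k=1: −1/(1!·0!·2!·0!·1!·1!) = -1/2
Σ = -1/3  ⇒  CG² = 3/2·(-1/3)² = 1/6
CG = −√(1/6) = -0.408248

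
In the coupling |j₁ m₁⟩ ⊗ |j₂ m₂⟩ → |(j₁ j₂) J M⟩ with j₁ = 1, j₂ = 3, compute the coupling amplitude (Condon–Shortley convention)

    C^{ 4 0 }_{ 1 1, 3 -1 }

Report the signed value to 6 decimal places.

triangle: 0!·2!·6!/9! = 1440/362880
(j±m)!: 2!·0!·2!·4!·4!·4! = 55296
prefactor² = (2J+1)·Δ·N² = 13824/7
  k=0: +1/(0!·0!·0!·2!·2!·4!) = 1/96
Σ = 1/96  ⇒  CG² = 13824/7·1/96² = 3/14
CG = +√(3/14) = +0.462910

+√(3/14) ≈ +0.462910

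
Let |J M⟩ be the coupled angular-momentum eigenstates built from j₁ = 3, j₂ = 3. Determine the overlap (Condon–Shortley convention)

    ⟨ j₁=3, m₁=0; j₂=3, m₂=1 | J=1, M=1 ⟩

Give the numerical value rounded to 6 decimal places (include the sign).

triangle: 5!×1!×1!/8! = 120/40320
(j±m)!: 3!×3!×4!×2!×2!×0! = 3456
prefactor² = (2J+1)×Δ×N² = 216/7
  k=3: −1/(3!×2!×0!×1!×1!×0!) = -1/12
Σ = -1/12  ⇒  CG² = 216/7×(-1/12)² = 3/14
CG = −√(3/14) = -0.462910

-0.462910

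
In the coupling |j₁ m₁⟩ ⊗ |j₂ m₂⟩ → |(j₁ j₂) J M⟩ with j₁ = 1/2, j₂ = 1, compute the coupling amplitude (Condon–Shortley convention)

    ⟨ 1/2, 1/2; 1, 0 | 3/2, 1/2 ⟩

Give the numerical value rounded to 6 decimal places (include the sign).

+0.816497  (= +√(2/3))

√[4·0!1!2!/4! · 1!0!1!1!2!1!] = √(2/3)
  +(−1)^0/∏(0,0,0,1,1,1)! = 1  (running 1)
⟨..|..⟩ = √(2/3)·(1) = +0.816497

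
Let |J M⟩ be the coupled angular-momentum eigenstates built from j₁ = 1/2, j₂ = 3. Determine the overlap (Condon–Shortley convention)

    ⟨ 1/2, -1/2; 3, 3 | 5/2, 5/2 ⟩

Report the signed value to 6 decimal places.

j₁+j₂−J=1  J+j₁−j₂=0  J−j₁+j₂=5  j₁+j₂+J+1=7
(j₁±m₁, j₂±m₂, J±M) = (0,1,6,0,5,0)
P² = 86400/7
sum k=1..1:
  [1] −1/120 = -1/120
S = -1/120
C² = P²·S² = 6/7 ; C = -0.925820

-0.925820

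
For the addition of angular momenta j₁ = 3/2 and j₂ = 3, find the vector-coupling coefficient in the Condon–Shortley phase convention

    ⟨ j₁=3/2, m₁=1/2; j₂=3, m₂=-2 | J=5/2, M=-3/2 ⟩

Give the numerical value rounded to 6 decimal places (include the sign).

triangle: 2!*1!*4!/8! = 48/40320
(j±m)!: 2!*1!*1!*5!*1!*4! = 5760
prefactor² = (2J+1)*Δ*N² = 288/7
  k=0: +1/(0!*2!*1!*1!*0!*3!) = 1/12
  k=1: −1/(1!*1!*0!*0!*1!*4!) = -1/24
Σ = 1/24  ⇒  CG² = 288/7*1/24² = 1/14
CG = +√(1/14) = +0.267261

+√(1/14) ≈ +0.267261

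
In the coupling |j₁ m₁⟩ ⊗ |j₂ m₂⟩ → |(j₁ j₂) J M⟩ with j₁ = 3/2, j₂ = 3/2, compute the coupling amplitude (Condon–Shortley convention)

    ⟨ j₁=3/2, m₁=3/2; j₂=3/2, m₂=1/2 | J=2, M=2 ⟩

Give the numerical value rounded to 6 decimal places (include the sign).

+√(1/2) = +0.707107

j₁+j₂−J=1  J+j₁−j₂=2  J−j₁+j₂=2  j₁+j₂+J+1=6
(j₁±m₁, j₂±m₂, J±M) = (3,0,2,1,4,0)
P² = 8
sum k=0..0:
  [0] +1/4 = 1/4
S = 1/4
C² = P²·S² = 1/2 ; C = +0.707107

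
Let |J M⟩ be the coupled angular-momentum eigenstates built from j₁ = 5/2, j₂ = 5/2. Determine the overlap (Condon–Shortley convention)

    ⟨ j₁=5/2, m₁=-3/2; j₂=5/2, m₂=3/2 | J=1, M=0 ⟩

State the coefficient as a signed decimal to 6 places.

−√(9/70) = -0.358569

triangle: 4!·1!·1!/7! = 24/5040
(j±m)!: 1!·4!·4!·1!·1!·1! = 576
prefactor² = (2J+1)·Δ·N² = 288/35
  k=3: −1/(3!·1!·1!·1!·0!·0!) = -1/6
  k=4: +1/(4!·0!·0!·0!·1!·1!) = 1/24
Σ = -1/8  ⇒  CG² = 288/35·(-1/8)² = 9/70
CG = −√(9/70) = -0.358569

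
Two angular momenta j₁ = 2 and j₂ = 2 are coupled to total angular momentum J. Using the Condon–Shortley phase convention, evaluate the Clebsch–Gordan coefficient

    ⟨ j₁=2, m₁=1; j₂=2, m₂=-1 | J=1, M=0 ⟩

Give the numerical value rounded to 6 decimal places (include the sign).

j₁+j₂−J=3  J+j₁−j₂=1  J−j₁+j₂=1  j₁+j₂+J+1=6
(j₁±m₁, j₂±m₂, J±M) = (3,1,1,3,1,1)
P² = 9/10
sum k=0..1:
  [0] +1/6 = 1/6
  [1] −1/2 = -1/2
S = -1/3
C² = P²·S² = 1/10 ; C = -0.316228

-0.316228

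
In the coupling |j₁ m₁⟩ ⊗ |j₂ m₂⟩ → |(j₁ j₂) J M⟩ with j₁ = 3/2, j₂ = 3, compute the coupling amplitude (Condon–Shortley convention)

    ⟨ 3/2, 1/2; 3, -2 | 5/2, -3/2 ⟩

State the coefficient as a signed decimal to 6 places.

triangle: 2!*1!*4!/8! = 48/40320
(j±m)!: 2!*1!*1!*5!*1!*4! = 5760
prefactor² = (2J+1)*Δ*N² = 288/7
  k=0: +1/(0!*2!*1!*1!*0!*3!) = 1/12
  k=1: −1/(1!*1!*0!*0!*1!*4!) = -1/24
Σ = 1/24  ⇒  CG² = 288/7*1/24² = 1/14
CG = +√(1/14) = +0.267261

+√(1/14) ≈ +0.267261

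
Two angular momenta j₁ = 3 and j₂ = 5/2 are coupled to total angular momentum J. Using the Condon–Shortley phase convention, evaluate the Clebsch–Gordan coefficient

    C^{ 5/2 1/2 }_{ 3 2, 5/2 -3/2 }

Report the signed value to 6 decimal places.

+√(1/14) ≈ +0.267261

√[6·3!3!2!/9! · 5!1!1!4!3!2!] = √(288/7)
  +(−1)^0/∏(0,3,1,1,2,1)! = 1/12  (running 1/12)
  +(−1)^1/∏(1,2,0,0,3,2)! = -1/24  (running 1/24)
⟨..|..⟩ = √(288/7)·(1/24) = +0.267261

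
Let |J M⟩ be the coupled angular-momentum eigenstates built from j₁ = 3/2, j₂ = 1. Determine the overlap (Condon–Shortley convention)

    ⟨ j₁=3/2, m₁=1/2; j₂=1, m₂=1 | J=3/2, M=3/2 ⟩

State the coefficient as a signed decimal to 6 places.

−√(2/5) ≈ -0.632456

triangle: 1!·2!·1!/5! = 2/120
(j±m)!: 2!·1!·2!·0!·3!·0! = 24
prefactor² = (2J+1)·Δ·N² = 8/5
  k=1: −1/(1!·0!·0!·1!·2!·0!) = -1/2
Σ = -1/2  ⇒  CG² = 8/5·(-1/2)² = 2/5
CG = −√(2/5) = -0.632456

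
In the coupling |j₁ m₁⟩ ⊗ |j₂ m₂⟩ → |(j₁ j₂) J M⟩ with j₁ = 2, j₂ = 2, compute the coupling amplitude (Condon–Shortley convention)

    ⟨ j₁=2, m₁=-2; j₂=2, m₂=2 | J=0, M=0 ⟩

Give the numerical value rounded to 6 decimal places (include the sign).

√[1·4!0!0!/5! · 0!4!4!0!0!0!] = √(576/5)
  +(−1)^4/∏(4,0,0,0,0,0)! = 1/24  (running 1/24)
⟨..|..⟩ = √(576/5)·(1/24) = +0.447214

+√(1/5) ≈ +0.447214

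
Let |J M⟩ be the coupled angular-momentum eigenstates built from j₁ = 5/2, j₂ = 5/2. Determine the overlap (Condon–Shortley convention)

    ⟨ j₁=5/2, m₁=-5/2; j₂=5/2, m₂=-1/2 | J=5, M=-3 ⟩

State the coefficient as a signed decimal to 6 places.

+√(2/9) ≈ +0.471405

triangle: 0!×5!×5!/11! = 14400/39916800
(j±m)!: 0!×5!×2!×3!×2!×8! = 116121600
prefactor² = (2J+1)×Δ×N² = 460800
  k=0: +1/(0!×0!×5!×2!×0!×3!) = 1/1440
Σ = 1/1440  ⇒  CG² = 460800×1/1440² = 2/9
CG = +√(2/9) = +0.471405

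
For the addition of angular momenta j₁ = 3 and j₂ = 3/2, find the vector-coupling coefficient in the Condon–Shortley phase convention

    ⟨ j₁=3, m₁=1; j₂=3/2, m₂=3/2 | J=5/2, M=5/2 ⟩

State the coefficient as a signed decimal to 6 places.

triangle: 2!*4!*1!/8! = 48/40320
(j±m)!: 4!*2!*3!*0!*5!*0! = 34560
prefactor² = (2J+1)*Δ*N² = 1728/7
  k=2: +1/(2!*0!*0!*1!*4!*0!) = 1/48
Σ = 1/48  ⇒  CG² = 1728/7*1/48² = 3/28
CG = +√(3/28) = +0.327327

+0.327327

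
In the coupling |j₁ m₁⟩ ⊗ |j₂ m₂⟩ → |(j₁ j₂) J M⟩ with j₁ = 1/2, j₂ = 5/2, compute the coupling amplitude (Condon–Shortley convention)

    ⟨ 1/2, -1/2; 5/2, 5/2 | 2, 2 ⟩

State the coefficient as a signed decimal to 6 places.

-0.912871  (= −√(5/6))

√[5·1!0!4!/6! · 0!1!5!0!4!0!] = √(480)
  +(−1)^1/∏(1,0,0,4,0,0)! = -1/24  (running -1/24)
⟨..|..⟩ = √(480)·(-1/24) = -0.912871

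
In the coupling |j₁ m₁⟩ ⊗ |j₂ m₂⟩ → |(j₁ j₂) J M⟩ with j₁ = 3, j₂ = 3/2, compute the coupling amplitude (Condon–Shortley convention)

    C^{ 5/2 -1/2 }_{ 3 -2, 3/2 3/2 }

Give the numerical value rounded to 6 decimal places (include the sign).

+0.654654  (= +√(3/7))

triangle: 2!·4!·1!/8! = 48/40320
(j±m)!: 1!·5!·3!·0!·2!·3! = 8640
prefactor² = (2J+1)·Δ·N² = 432/7
  k=2: +1/(2!·0!·3!·1!·1!·0!) = 1/12
Σ = 1/12  ⇒  CG² = 432/7·1/12² = 3/7
CG = +√(3/7) = +0.654654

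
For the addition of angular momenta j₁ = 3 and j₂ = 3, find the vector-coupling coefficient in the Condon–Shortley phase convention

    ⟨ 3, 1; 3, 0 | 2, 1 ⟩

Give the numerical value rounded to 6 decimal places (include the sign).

+√(1/42) = +0.154303

triangle: 4!×2!×2!/9! = 96/362880
(j±m)!: 4!×2!×3!×3!×3!×1! = 10368
prefactor² = (2J+1)×Δ×N² = 96/7
  k=1: −1/(1!×3!×1!×2!×1!×0!) = -1/12
  k=2: +1/(2!×2!×0!×1!×2!×1!) = 1/8
Σ = 1/24  ⇒  CG² = 96/7×1/24² = 1/42
CG = +√(1/42) = +0.154303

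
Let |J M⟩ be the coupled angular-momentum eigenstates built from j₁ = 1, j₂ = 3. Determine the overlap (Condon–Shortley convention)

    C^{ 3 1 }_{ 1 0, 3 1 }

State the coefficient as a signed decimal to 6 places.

triangle: 1!×1!×5!/8! = 120/40320
(j±m)!: 1!×1!×4!×2!×4!×2! = 2304
prefactor² = (2J+1)×Δ×N² = 48
  k=0: +1/(0!×1!×1!×4!×0!×1!) = 1/24
  k=1: −1/(1!×0!×0!×3!×1!×2!) = -1/12
Σ = -1/24  ⇒  CG² = 48×(-1/24)² = 1/12
CG = −√(1/12) = -0.288675

-0.288675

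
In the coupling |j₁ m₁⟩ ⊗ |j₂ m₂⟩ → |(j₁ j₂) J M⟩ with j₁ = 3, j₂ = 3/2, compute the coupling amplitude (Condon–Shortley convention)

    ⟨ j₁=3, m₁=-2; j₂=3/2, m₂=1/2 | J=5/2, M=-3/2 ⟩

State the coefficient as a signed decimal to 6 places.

+0.267261  (= +√(1/14))

j₁+j₂−J=2  J+j₁−j₂=4  J−j₁+j₂=1  j₁+j₂+J+1=8
(j₁±m₁, j₂±m₂, J±M) = (1,5,2,1,1,4)
P² = 288/7
sum k=1..2:
  [1] −1/24 = -1/24
  [2] +1/12 = 1/12
S = 1/24
C² = P²·S² = 1/14 ; C = +0.267261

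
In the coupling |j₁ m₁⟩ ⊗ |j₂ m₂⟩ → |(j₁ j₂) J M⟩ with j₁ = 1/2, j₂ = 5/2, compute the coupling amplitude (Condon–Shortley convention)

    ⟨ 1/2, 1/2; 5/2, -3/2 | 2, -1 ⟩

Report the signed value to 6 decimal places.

+√(2/3) = +0.816497

j₁+j₂−J=1  J+j₁−j₂=0  J−j₁+j₂=4  j₁+j₂+J+1=6
(j₁±m₁, j₂±m₂, J±M) = (1,0,1,4,1,3)
P² = 24
sum k=0..0:
  [0] +1/6 = 1/6
S = 1/6
C² = P²·S² = 2/3 ; C = +0.816497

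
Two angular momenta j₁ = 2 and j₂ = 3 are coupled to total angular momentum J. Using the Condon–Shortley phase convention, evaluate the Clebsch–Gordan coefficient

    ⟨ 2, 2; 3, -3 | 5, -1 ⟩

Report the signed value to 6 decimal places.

+0.069007

√[11·0!4!6!/11! · 4!0!0!6!4!6!] = √(9953280/7)
  +(−1)^0/∏(0,0,0,0,4,6)! = 1/17280  (running 1/17280)
⟨..|..⟩ = √(9953280/7)·(1/17280) = +0.069007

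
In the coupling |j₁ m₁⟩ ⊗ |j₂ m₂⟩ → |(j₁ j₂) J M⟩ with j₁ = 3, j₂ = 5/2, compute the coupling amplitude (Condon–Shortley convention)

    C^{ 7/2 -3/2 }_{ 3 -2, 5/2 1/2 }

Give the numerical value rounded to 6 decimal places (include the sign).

+√(2/21) = +0.308607

triangle: 2!*4!*3!/10! = 288/3628800
(j±m)!: 1!*5!*3!*2!*2!*5! = 345600
prefactor² = (2J+1)*Δ*N² = 1536/7
  k=1: −1/(1!*1!*4!*2!*0!*1!) = -1/48
  k=2: +1/(2!*0!*3!*1!*1!*2!) = 1/24
Σ = 1/48  ⇒  CG² = 1536/7*1/48² = 2/21
CG = +√(2/21) = +0.308607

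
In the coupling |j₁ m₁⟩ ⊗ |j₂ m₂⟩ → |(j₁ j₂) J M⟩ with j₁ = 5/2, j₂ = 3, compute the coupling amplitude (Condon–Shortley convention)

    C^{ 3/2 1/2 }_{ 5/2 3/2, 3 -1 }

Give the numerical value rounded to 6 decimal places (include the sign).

−√(7/30) ≈ -0.483046

triangle: 4!*1!*2!/8! = 48/40320
(j±m)!: 4!*1!*2!*4!*2!*1! = 2304
prefactor² = (2J+1)*Δ*N² = 384/35
  k=0: +1/(0!*4!*1!*2!*0!*0!) = 1/48
  k=1: −1/(1!*3!*0!*1!*1!*1!) = -1/6
Σ = -7/48  ⇒  CG² = 384/35*(-7/48)² = 7/30
CG = −√(7/30) = -0.483046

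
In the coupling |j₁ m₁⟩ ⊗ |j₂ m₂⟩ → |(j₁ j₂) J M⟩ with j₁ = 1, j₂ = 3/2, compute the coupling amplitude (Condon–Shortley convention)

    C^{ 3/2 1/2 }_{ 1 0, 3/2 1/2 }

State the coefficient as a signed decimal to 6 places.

triangle: 1!·1!·2!/5! = 2/120
(j±m)!: 1!·1!·2!·1!·2!·1! = 4
prefactor² = (2J+1)·Δ·N² = 4/15
  k=0: +1/(0!·1!·1!·2!·0!·0!) = 1/2
  k=1: −1/(1!·0!·0!·1!·1!·1!) = -1
Σ = -1/2  ⇒  CG² = 4/15·(-1/2)² = 1/15
CG = −√(1/15) = -0.258199

−√(1/15) = -0.258199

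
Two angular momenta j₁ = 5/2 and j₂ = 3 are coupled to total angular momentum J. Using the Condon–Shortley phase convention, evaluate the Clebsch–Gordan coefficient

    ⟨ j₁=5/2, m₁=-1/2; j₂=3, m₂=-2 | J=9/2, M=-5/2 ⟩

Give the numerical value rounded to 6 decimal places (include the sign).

+0.497468  (= +√(49/198))

√[10·1!4!5!/11! · 2!3!1!5!2!7!] = √(115200/11)
  +(−1)^0/∏(0,1,3,1,1,4)! = 1/144  (running 1/144)
  +(−1)^1/∏(1,0,2,0,2,5)! = -1/480  (running 7/1440)
⟨..|..⟩ = √(115200/11)·(7/1440) = +0.497468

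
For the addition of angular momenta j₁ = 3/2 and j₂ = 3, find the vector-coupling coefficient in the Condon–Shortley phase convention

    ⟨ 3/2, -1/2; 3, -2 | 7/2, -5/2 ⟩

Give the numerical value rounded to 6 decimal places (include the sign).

j₁+j₂−J=1  J+j₁−j₂=2  J−j₁+j₂=5  j₁+j₂+J+1=9
(j₁±m₁, j₂±m₂, J±M) = (1,2,1,5,1,6)
P² = 6400/7
sum k=0..1:
  [0] +1/48 = 1/48
  [1] −1/120 = -1/120
S = 1/80
C² = P²·S² = 1/7 ; C = +0.377964

+√(1/7) ≈ +0.377964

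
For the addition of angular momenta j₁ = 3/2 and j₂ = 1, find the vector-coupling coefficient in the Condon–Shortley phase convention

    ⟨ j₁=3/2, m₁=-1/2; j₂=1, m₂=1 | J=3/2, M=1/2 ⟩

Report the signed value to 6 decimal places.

-0.730297  (= −√(8/15))

√[4·1!2!1!/5! · 1!2!2!0!2!1!] = √(8/15)
  +(−1)^1/∏(1,0,1,1,1,0)! = -1  (running -1)
⟨..|..⟩ = √(8/15)·(-1) = -0.730297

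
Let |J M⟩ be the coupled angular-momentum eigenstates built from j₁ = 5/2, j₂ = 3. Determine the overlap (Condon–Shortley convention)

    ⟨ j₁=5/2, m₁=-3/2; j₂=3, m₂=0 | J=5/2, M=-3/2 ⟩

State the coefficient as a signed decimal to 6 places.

j₁+j₂−J=3  J+j₁−j₂=2  J−j₁+j₂=3  j₁+j₂+J+1=9
(j₁±m₁, j₂±m₂, J±M) = (1,4,3,3,1,4)
P² = 864/35
sum k=2..3:
  [2] +1/8 = 1/8
  [3] −1/36 = -1/36
S = 7/72
C² = P²·S² = 7/30 ; C = +0.483046

+√(7/30) ≈ +0.483046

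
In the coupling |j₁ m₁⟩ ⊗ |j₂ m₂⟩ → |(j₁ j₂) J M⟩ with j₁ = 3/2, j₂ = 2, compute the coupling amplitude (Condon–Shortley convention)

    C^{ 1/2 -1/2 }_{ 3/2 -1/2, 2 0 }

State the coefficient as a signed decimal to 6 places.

j₁+j₂−J=3  J+j₁−j₂=0  J−j₁+j₂=1  j₁+j₂+J+1=5
(j₁±m₁, j₂±m₂, J±M) = (1,2,2,2,0,1)
P² = 4/5
sum k=2..2:
  [2] +1/2 = 1/2
S = 1/2
C² = P²·S² = 1/5 ; C = +0.447214

+√(1/5) ≈ +0.447214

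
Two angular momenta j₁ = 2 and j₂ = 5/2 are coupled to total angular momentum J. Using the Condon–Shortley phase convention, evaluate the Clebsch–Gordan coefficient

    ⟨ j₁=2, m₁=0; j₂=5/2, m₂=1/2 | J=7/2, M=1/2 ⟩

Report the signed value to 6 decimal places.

triangle: 1!×3!×4!/9! = 144/362880
(j±m)!: 2!×2!×3!×2!×4!×3! = 6912
prefactor² = (2J+1)×Δ×N² = 768/35
  k=0: +1/(0!×1!×2!×3!×1!×1!) = 1/12
  k=1: −1/(1!×0!×1!×2!×2!×2!) = -1/8
Σ = -1/24  ⇒  CG² = 768/35×(-1/24)² = 4/105
CG = −√(4/105) = -0.195180

-0.195180  (= −√(4/105))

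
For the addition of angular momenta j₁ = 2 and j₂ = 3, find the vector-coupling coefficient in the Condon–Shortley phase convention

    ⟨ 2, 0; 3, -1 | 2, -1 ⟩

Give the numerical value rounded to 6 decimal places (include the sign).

triangle: 3!·1!·3!/8! = 36/40320
(j±m)!: 2!·2!·2!·4!·1!·3! = 1152
prefactor² = (2J+1)·Δ·N² = 36/7
  k=1: −1/(1!·2!·1!·1!·0!·2!) = -1/4
  k=2: +1/(2!·1!·0!·0!·1!·3!) = 1/12
Σ = -1/6  ⇒  CG² = 36/7·(-1/6)² = 1/7
CG = −√(1/7) = -0.377964

−√(1/7) = -0.377964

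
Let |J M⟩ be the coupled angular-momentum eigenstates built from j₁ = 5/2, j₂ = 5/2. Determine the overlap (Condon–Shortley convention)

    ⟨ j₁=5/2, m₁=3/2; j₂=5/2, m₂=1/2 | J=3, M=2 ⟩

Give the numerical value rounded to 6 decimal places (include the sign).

−√(1/12) ≈ -0.288675

√[7·2!3!3!/9! · 4!1!3!2!5!1!] = √(48)
  +(−1)^0/∏(0,2,1,3,2,0)! = 1/24  (running 1/24)
  +(−1)^1/∏(1,1,0,2,3,1)! = -1/12  (running -1/24)
⟨..|..⟩ = √(48)·(-1/24) = -0.288675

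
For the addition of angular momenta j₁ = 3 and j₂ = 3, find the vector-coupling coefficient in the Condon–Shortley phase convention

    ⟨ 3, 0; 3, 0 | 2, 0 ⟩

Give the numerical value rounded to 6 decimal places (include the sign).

j₁+j₂−J=4  J+j₁−j₂=2  J−j₁+j₂=2  j₁+j₂+J+1=9
(j₁±m₁, j₂±m₂, J±M) = (3,3,3,3,2,2)
P² = 48/7
sum k=1..3:
  [1] −1/24 = -1/24
  [2] +1/4 = 1/4
  [3] −1/24 = -1/24
S = 1/6
C² = P²·S² = 4/21 ; C = +0.436436

+0.436436  (= +√(4/21))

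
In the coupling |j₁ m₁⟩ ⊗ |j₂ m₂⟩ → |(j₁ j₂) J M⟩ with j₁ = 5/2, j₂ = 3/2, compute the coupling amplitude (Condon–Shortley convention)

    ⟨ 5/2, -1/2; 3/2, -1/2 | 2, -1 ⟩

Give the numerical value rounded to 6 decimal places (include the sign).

-0.545545  (= −√(25/84))

√[5·2!3!1!/7! · 2!3!1!2!1!3!] = √(12/7)
  +(−1)^0/∏(0,2,3,1,0,0)! = 1/12  (running 1/12)
  +(−1)^1/∏(1,1,2,0,1,1)! = -1/2  (running -5/12)
⟨..|..⟩ = √(12/7)·(-5/12) = -0.545545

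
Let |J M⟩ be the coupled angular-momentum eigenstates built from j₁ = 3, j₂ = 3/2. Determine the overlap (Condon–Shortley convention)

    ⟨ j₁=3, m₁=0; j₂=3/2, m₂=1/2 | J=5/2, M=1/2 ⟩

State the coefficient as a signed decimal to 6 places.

j₁+j₂−J=2  J+j₁−j₂=4  J−j₁+j₂=1  j₁+j₂+J+1=8
(j₁±m₁, j₂±m₂, J±M) = (3,3,2,1,3,2)
P² = 216/35
sum k=1..2:
  [1] −1/4 = -1/4
  [2] +1/12 = 1/12
S = -1/6
C² = P²·S² = 6/35 ; C = -0.414039

-0.414039  (= −√(6/35))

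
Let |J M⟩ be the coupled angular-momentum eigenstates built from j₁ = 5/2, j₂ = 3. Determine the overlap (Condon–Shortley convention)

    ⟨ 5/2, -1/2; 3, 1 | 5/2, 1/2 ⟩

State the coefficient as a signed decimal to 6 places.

+0.478091  (= +√(8/35))

√[6·3!2!3!/9! · 2!3!4!2!3!2!] = √(288/35)
  +(−1)^1/∏(1,2,2,3,0,0)! = -1/24  (running -1/24)
  +(−1)^2/∏(2,1,1,2,1,1)! = 1/4  (running 5/24)
  +(−1)^3/∏(3,0,0,1,2,2)! = -1/24  (running 1/6)
⟨..|..⟩ = √(288/35)·(1/6) = +0.478091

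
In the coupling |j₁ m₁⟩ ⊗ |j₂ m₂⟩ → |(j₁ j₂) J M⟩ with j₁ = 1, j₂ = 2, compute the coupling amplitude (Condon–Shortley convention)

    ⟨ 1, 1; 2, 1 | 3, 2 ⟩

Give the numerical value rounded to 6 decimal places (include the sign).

+0.816497  (= +√(2/3))

j₁+j₂−J=0  J+j₁−j₂=2  J−j₁+j₂=4  j₁+j₂+J+1=7
(j₁±m₁, j₂±m₂, J±M) = (2,0,3,1,5,1)
P² = 96
sum k=0..0:
  [0] +1/12 = 1/12
S = 1/12
C² = P²·S² = 2/3 ; C = +0.816497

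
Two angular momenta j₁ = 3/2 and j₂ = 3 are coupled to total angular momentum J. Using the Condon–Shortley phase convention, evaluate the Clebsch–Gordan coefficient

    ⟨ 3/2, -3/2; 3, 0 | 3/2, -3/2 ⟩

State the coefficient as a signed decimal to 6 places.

−√(1/35) ≈ -0.169031

j₁+j₂−J=3  J+j₁−j₂=0  J−j₁+j₂=3  j₁+j₂+J+1=7
(j₁±m₁, j₂±m₂, J±M) = (0,3,3,3,0,3)
P² = 1296/35
sum k=3..3:
  [3] −1/36 = -1/36
S = -1/36
C² = P²·S² = 1/35 ; C = -0.169031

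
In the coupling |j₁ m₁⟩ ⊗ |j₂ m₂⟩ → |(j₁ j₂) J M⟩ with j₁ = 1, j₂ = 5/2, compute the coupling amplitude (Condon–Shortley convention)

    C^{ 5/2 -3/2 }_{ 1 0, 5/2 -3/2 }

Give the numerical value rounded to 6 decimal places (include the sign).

j₁+j₂−J=1  J+j₁−j₂=1  J−j₁+j₂=4  j₁+j₂+J+1=7
(j₁±m₁, j₂±m₂, J±M) = (1,1,1,4,1,4)
P² = 576/35
sum k=0..1:
  [0] +1/6 = 1/6
  [1] −1/24 = -1/24
S = 1/8
C² = P²·S² = 9/35 ; C = +0.507093

+0.507093  (= +√(9/35))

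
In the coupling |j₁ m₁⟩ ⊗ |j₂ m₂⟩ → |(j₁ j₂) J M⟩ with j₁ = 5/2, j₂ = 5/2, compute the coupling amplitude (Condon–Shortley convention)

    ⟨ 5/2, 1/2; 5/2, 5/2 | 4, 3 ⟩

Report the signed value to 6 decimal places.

−√(1/2) = -0.707107

√[9·1!4!4!/10! · 3!2!5!0!7!1!] = √(10368)
  +(−1)^1/∏(1,0,1,4,3,0)! = -1/144  (running -1/144)
⟨..|..⟩ = √(10368)·(-1/144) = -0.707107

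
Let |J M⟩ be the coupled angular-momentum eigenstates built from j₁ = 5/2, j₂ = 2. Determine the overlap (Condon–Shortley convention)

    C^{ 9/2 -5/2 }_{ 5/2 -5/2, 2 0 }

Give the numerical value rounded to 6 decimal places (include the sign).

+0.408248

triangle: 0!·5!·4!/10! = 2880/3628800
(j±m)!: 0!·5!·2!·2!·2!·7! = 4838400
prefactor² = (2J+1)·Δ·N² = 38400
  k=0: +1/(0!·0!·5!·2!·0!·2!) = 1/480
Σ = 1/480  ⇒  CG² = 38400·1/480² = 1/6
CG = +√(1/6) = +0.408248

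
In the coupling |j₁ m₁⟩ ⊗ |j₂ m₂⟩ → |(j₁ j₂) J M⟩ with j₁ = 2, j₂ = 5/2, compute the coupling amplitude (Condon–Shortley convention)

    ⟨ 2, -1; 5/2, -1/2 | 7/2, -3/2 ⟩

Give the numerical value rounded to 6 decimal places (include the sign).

-0.308607

triangle: 1!*3!*4!/9! = 144/362880
(j±m)!: 1!*3!*2!*3!*2!*5! = 17280
prefactor² = (2J+1)*Δ*N² = 384/7
  k=0: +1/(0!*1!*3!*2!*0!*2!) = 1/24
  k=1: −1/(1!*0!*2!*1!*1!*3!) = -1/12
Σ = -1/24  ⇒  CG² = 384/7*(-1/24)² = 2/21
CG = −√(2/21) = -0.308607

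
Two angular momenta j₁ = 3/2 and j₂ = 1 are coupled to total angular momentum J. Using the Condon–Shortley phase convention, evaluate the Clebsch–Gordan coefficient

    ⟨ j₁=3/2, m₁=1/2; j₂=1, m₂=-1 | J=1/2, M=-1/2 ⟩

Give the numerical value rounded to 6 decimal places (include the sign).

j₁+j₂−J=2  J+j₁−j₂=1  J−j₁+j₂=0  j₁+j₂+J+1=4
(j₁±m₁, j₂±m₂, J±M) = (2,1,0,2,0,1)
P² = 2/3
sum k=0..0:
  [0] +1/2 = 1/2
S = 1/2
C² = P²·S² = 1/6 ; C = +0.408248

+√(1/6) = +0.408248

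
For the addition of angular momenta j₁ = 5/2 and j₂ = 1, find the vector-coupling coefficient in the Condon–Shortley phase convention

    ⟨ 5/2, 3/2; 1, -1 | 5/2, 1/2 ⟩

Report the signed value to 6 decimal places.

+0.676123

triangle: 1!·4!·1!/7! = 24/5040
(j±m)!: 4!·1!·0!·2!·3!·2! = 576
prefactor² = (2J+1)·Δ·N² = 576/35
  k=0: +1/(0!·1!·1!·0!·3!·1!) = 1/6
Σ = 1/6  ⇒  CG² = 576/35·1/6² = 16/35
CG = +√(16/35) = +0.676123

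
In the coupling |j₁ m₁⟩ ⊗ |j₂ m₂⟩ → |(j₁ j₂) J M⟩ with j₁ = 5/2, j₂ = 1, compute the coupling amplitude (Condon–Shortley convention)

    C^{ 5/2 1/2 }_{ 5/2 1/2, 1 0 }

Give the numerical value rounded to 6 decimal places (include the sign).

j₁+j₂−J=1  J+j₁−j₂=4  J−j₁+j₂=1  j₁+j₂+J+1=7
(j₁±m₁, j₂±m₂, J±M) = (3,2,1,1,3,2)
P² = 144/35
sum k=0..1:
  [0] +1/4 = 1/4
  [1] −1/6 = -1/6
S = 1/12
C² = P²·S² = 1/35 ; C = +0.169031

+0.169031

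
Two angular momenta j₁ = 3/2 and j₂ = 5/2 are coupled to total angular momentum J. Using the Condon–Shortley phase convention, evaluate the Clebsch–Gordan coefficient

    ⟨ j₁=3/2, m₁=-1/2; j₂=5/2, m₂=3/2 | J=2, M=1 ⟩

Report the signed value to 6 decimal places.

+0.154303  (= +√(1/42))

triangle: 2!*1!*3!/7! = 12/5040
(j±m)!: 1!*2!*4!*1!*3!*1! = 288
prefactor² = (2J+1)*Δ*N² = 24/7
  k=1: −1/(1!*1!*1!*3!*0!*0!) = -1/6
  k=2: +1/(2!*0!*0!*2!*1!*1!) = 1/4
Σ = 1/12  ⇒  CG² = 24/7*1/12² = 1/42
CG = +√(1/42) = +0.154303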